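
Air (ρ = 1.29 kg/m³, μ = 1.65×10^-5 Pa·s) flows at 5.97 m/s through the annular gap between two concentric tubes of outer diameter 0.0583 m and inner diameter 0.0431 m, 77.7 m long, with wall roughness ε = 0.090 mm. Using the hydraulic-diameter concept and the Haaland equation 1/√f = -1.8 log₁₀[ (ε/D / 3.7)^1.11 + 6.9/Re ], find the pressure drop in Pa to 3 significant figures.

Hydraulic diameter D_h = 4A/P = D_o - D_i = 0.0583 - 0.0431 = 0.0152 m.
Re = ρVD_h/μ = 1.29·5.97·0.0152/1.65e-05 = 7095.
ε/D_h = 9e-05/0.0152 = 0.00592; Haaland gives 1/√f = -1.8 log₁₀[0.000788+0.000973] = 4.958, so f = 0.04069.
ΔP = f(L/D_h)(ρV²/2) = 0.04069·77.7/0.0152·22.99 = 4781 Pa.

ΔP ≈ 4780 Pa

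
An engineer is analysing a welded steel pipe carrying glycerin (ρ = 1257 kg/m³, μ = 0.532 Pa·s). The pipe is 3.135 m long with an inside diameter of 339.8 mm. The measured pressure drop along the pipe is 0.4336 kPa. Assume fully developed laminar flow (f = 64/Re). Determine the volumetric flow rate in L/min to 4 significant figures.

Q ≈ 5104 L/min

For laminar flow, f = 64/Re with Re = ρVD/μ, so Darcy-Weisbach reduces to ΔP = 32μLV/D². Solving for V: V = ΔP·D²/(32μL) = 433.6·(0.3398)²/(32·0.532·3.135) = 0.9381 m/s.
Check: Re = ρVD/μ = 1257·0.9381·0.3398/0.532 = 753.2 < 2300, so the laminar assumption holds.
Q = V·A = 0.9381·(π/4·0.3398²) = 0.08507 m³/s = 5104 L/min.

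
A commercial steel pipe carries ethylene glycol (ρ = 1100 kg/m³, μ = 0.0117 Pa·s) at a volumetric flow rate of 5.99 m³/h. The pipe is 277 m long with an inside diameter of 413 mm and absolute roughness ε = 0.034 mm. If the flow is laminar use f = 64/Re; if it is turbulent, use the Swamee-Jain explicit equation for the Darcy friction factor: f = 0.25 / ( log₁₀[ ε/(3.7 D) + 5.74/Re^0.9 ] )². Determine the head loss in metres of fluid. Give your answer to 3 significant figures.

h_f ≈ 7.00×10^-4 m

Q = 5.99 m³/h = 5.99/3600 = 0.001664 m³/s.
Cross-sectional area A = πD²/4 = π(0.413)²/4 = 0.134 m²; mean velocity V = Q/A = 0.001664/0.134 = 0.01242 m/s.
Reynolds number Re = ρVD/μ = 1100 · 0.01242 · 0.413 / 0.0117 = 482.3.
Re < 2300 → laminar flow, so f = 64/Re = 64/482.3 = 0.1327 (the turbulent correlation is not needed).
Darcy-Weisbach: ΔP = f(L/D)(ρV²/2) = 0.1327·(277/0.413)·(1100·0.01242²/2) = 0.1327·670.7·0.08485 = 7.552 Pa.
Head loss h_f = ΔP/(ρg) = 7.552/(1100·9.81) = 7.00×10^-4 m.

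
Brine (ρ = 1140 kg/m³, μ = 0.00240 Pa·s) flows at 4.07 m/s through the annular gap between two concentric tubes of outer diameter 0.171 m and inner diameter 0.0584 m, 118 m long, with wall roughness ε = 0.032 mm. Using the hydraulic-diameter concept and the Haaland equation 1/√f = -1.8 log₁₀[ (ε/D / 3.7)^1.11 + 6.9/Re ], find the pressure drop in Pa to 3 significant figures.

ΔP ≈ 171000 Pa

Hydraulic diameter D_h = 4A/P = D_o - D_i = 0.171 - 0.0584 = 0.1126 m.
Re = ρVD_h/μ = 1140·4.07·0.1126/0.0024 = 2.177e+05.
ε/D_h = 3.2e-05/0.1126 = 0.000284; Haaland gives 1/√f = -1.8 log₁₀[2.71e-05+3.17e-05] = 7.615, so f = 0.01724.
ΔP = f(L/D_h)(ρV²/2) = 0.01724·118/0.1126·9442 = 1.706e+05 Pa.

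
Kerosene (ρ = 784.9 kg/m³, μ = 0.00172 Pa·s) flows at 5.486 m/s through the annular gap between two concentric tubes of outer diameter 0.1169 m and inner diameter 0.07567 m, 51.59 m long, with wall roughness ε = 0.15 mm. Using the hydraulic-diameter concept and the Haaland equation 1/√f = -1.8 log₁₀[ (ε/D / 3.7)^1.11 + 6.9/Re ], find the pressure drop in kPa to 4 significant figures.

ΔP ≈ 424.2 kPa

Hydraulic diameter D_h = 4A/P = D_o - D_i = 0.1169 - 0.07567 = 0.04123 m.
Re = ρVD_h/μ = 784.9·5.486·0.04123/0.00172 = 1.032e+05.
ε/D_h = 0.00015/0.04123 = 0.00364; Haaland gives 1/√f = -1.8 log₁₀[0.000459+6.68e-05] = 5.902, so f = 0.0287.
ΔP = f(L/D_h)(ρV²/2) = 0.0287·51.59/0.04123·1.181e+04 = 4.242e+05 Pa.
ΔP = 424.2 kPa.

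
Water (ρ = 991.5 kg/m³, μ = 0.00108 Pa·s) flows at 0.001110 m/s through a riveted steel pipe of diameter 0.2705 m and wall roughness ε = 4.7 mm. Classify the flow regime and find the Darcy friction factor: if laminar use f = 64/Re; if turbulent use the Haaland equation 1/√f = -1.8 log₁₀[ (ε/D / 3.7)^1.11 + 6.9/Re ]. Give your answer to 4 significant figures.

Re = ρVD/μ = 991.5·0.00111·0.2705/0.00108 = 275.7.
Re < 2300 → laminar, so f = 64/Re = 0.2322 (roughness is irrelevant in laminar flow).

f ≈ 0.2322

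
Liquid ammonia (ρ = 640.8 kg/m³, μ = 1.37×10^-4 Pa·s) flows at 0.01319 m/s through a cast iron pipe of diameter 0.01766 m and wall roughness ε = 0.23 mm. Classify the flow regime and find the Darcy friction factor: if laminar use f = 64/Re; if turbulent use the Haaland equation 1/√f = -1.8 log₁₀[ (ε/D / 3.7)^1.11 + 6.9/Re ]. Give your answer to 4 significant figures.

f ≈ 0.05874

Re = ρVD/μ = 640.8·0.01319·0.01766/0.000137 = 1090.
Re < 2300 → laminar, so f = 64/Re = 0.05874 (roughness is irrelevant in laminar flow).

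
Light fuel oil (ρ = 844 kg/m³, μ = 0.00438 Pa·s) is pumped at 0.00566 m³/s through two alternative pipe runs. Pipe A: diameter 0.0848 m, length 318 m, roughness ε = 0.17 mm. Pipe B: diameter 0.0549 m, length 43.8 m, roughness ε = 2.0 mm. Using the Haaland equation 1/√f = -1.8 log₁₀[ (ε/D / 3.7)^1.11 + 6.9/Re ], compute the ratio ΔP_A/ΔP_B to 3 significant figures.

Pipe A: V = Q/A = 0.00566/0.005648 = 1.002 m/s; Re = 1.638e+04; ε/D = 0.002; Haaland → f = 0.03049; ΔP_A = f(L/D)(ρV²/2) = 4.846e+04 Pa.
Pipe B: V = Q/A = 0.00566/0.002367 = 2.391 m/s; Re = 2.529e+04; ε/D = 0.0364; Haaland → f = 0.06331; ΔP_B = f(L/D)(ρV²/2) = 1.219e+05 Pa.
ΔP_A/ΔP_B = 4.846e+04/1.219e+05 = 0.398.

ΔP_A/ΔP_B ≈ 0.398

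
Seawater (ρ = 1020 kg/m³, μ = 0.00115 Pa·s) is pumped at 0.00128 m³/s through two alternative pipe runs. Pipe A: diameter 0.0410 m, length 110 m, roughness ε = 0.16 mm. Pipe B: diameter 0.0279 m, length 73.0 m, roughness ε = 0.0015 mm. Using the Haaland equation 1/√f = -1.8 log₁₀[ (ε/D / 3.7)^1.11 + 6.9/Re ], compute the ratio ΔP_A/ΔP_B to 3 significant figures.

Pipe A: V = Q/A = 0.00128/0.00132 = 0.9695 m/s; Re = 3.526e+04; ε/D = 0.0039; Haaland → f = 0.03091; ΔP_A = f(L/D)(ρV²/2) = 3.975e+04 Pa.
Pipe B: V = Q/A = 0.00128/0.0006114 = 2.094 m/s; Re = 5.181e+04; ε/D = 5.38e-05; Haaland → f = 0.02069; ΔP_B = f(L/D)(ρV²/2) = 1.211e+05 Pa.
ΔP_A/ΔP_B = 3.975e+04/1.211e+05 = 0.328.

ΔP_A/ΔP_B ≈ 0.328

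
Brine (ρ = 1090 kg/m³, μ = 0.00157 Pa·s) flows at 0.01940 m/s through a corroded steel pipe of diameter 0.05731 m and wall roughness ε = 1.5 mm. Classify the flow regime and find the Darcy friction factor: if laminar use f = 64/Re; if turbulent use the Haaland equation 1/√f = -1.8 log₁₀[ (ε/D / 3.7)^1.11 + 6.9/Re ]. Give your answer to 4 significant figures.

f ≈ 0.08291

Re = ρVD/μ = 1090·0.0194·0.05731/0.00157 = 771.9.
Re < 2300 → laminar, so f = 64/Re = 0.08291 (roughness is irrelevant in laminar flow).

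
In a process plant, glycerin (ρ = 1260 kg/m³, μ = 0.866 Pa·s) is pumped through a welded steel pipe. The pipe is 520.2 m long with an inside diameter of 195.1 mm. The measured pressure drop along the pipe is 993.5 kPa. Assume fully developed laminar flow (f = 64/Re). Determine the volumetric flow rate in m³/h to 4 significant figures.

For laminar flow, f = 64/Re with Re = ρVD/μ, so Darcy-Weisbach reduces to ΔP = 32μLV/D². Solving for V: V = ΔP·D²/(32μL) = 9.935e+05·(0.1951)²/(32·0.866·520.2) = 2.623 m/s.
Check: Re = ρVD/μ = 1260·2.623·0.1951/0.866 = 744.7 < 2300, so the laminar assumption holds.
Q = V·A = 2.623·(π/4·0.1951²) = 0.07842 m³/s = 282.3 m³/h.

Q ≈ 282.3 m³/h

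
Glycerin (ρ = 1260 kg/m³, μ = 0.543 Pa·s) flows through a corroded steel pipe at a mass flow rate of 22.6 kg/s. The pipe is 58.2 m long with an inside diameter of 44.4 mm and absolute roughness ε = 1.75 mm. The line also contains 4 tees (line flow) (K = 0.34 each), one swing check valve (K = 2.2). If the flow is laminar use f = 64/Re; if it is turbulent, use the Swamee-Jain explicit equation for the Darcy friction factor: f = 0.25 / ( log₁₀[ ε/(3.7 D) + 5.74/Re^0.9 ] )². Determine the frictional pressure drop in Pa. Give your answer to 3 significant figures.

A = πD²/4 = π(0.0444)²/4 = 0.001548 m²; mean velocity V = ṁ/(ρA) = 22.6/(1260 · 0.001548) = 11.58 m/s.
Reynolds number Re = ρVD/μ = 1260 · 11.58 · 0.0444 / 0.543 = 1194.
Re < 2300 → laminar flow, so f = 64/Re = 64/1194 = 0.05362 (the turbulent correlation is not needed).
Total minor-loss coefficient ΣK = 4·0.34 + 1·2.2 = 3.56.
ΔP = [f·L/D + ΣK]·(ρV²/2) = [0.05362·58.2/0.0444 + 3.56]·(1260·11.58²/2) = [70.29 + 3.56]·8.455e+04 = 6.244e+06 Pa.

ΔP ≈ 6.24×10^6 Pa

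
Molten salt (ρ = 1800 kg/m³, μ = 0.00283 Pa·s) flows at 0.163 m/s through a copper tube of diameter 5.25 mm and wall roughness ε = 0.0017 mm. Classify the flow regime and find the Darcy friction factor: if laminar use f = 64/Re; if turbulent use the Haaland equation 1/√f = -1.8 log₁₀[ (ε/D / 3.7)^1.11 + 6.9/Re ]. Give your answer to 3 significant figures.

f ≈ 0.118

Re = ρVD/μ = 1800·0.163·0.00525/0.00283 = 544.3.
Re < 2300 → laminar, so f = 64/Re = 0.1176 (roughness is irrelevant in laminar flow).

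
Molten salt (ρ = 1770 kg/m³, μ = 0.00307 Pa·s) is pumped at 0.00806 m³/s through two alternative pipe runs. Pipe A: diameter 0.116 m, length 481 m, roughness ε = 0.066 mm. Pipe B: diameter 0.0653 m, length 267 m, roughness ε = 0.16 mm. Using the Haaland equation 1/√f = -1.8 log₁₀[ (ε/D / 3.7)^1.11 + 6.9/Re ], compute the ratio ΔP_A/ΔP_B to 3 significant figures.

Pipe A: V = Q/A = 0.00806/0.01057 = 0.7627 m/s; Re = 5.101e+04; ε/D = 0.000569; Haaland → f = 0.02239; ΔP_A = f(L/D)(ρV²/2) = 4.78e+04 Pa.
Pipe B: V = Q/A = 0.00806/0.003349 = 2.407 m/s; Re = 9.061e+04; ε/D = 0.00245; Haaland → f = 0.02625; ΔP_B = f(L/D)(ρV²/2) = 5.501e+05 Pa.
ΔP_A/ΔP_B = 4.78e+04/5.501e+05 = 0.0869.

ΔP_A/ΔP_B ≈ 0.0869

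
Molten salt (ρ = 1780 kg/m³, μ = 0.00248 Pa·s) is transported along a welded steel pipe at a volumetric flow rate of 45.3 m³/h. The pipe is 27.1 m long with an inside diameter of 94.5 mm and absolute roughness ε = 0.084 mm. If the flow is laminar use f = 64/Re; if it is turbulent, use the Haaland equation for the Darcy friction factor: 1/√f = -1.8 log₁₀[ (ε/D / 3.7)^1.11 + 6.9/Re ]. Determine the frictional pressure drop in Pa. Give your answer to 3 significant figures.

ΔP ≈ 17400 Pa

Q = 45.3 m³/h = 45.3/3600 = 0.01258 m³/s.
Cross-sectional area A = πD²/4 = π(0.0945)²/4 = 0.007014 m²; mean velocity V = Q/A = 0.01258/0.007014 = 1.794 m/s.
Reynolds number Re = ρVD/μ = 1780 · 1.794 · 0.0945 / 0.00248 = 1.217e+05.
Re > 4000 → turbulent. Relative roughness ε/D = 8.4e-05/0.0945 = 0.000889. Haaland: 1/√f = -1.8 log₁₀[(0.000889/3.7)^1.11 + 6.9/1.217e+05] = -1.8 log₁₀[9.61e-05 + 5.67e-05] = 6.869, so f = 0.0212.
Darcy-Weisbach: ΔP = f(L/D)(ρV²/2) = 0.0212·(27.1/0.0945)·(1780·1.794²/2) = 0.0212·286.8·2865 = 1.741e+04 Pa.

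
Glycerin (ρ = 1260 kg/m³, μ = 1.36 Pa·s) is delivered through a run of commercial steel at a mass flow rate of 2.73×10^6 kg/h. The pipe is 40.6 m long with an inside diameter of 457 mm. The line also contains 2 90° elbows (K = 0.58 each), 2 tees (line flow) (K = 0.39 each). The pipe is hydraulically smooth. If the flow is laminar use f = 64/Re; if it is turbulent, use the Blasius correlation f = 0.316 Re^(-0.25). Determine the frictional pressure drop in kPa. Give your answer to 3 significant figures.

ΔP ≈ 47.5 kPa

ṁ = 2.73×10^6 kg/h = 2.73×10^6/3600 = 758.3 kg/s.
A = πD²/4 = π(0.457)²/4 = 0.164 m²; mean velocity V = ṁ/(ρA) = 758.3/(1260 · 0.164) = 3.669 m/s.
Reynolds number Re = ρVD/μ = 1260 · 3.669 · 0.457 / 1.36 = 1554.
Re < 2300 → laminar flow, so f = 64/Re = 64/1554 = 0.0412 (the turbulent correlation is not needed).
Total minor-loss coefficient ΣK = 2·0.58 + 2·0.39 = 1.94.
ΔP = [f·L/D + ΣK]·(ρV²/2) = [0.0412·40.6/0.457 + 1.94]·(1260·3.669²/2) = [3.66 + 1.94]·8482 = 4.75e+04 Pa.
ΔP = 4.75e+04 Pa = 47.5 kPa.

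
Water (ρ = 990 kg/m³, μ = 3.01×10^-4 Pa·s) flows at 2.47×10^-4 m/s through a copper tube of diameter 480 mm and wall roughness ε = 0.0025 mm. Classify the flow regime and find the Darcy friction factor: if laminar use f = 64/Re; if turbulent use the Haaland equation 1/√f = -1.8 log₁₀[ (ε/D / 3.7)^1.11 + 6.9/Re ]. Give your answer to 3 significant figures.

Re = ρVD/μ = 990·0.000247·0.48/0.000301 = 389.9.
Re < 2300 → laminar, so f = 64/Re = 0.1641 (roughness is irrelevant in laminar flow).

f ≈ 0.164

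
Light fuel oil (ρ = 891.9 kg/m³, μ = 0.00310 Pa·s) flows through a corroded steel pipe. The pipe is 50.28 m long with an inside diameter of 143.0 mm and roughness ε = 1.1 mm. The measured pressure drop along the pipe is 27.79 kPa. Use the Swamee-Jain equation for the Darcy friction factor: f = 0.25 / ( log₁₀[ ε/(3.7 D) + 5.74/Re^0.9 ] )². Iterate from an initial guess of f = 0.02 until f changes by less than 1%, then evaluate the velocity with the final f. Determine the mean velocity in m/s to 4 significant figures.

V ≈ 2.225 m/s

Rearranging Darcy-Weisbach: V = √(2·ΔP·D/(f·L·ρ)). With ε/D = 0.0011/0.143 = 0.00769, iterate starting from f = 0.02:
  f = 0.02 → V = √(2·2.779e+04·0.143/(0.02·50.28·891.9)) = 2.977 m/s; Re = ρVD/μ = 1.225e+05; f → 0.03556
  f = 0.03556 → V = 2.233 m/s; Re = 9.186e+04; f → 0.03579
Converged (Δf/f < 1%). With the final f = 0.03579: V = √(2·2.779e+04·0.143/(0.03579·50.28·891.9)) = 2.225 m/s.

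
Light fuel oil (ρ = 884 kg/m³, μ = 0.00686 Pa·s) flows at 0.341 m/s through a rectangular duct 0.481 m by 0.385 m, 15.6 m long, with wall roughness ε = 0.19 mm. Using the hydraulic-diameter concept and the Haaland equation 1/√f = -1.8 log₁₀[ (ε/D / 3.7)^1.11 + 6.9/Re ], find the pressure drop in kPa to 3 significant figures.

Hydraulic diameter D_h = 4A/P = 4·(0.481·0.385)/(2·(0.481+0.385)) = 0.7407/1.732 = 0.4277 m.
Re = ρVD_h/μ = 884·0.341·0.4277/0.00686 = 1.879e+04.
ε/D_h = 0.00019/0.4277 = 0.000444; Haaland gives 1/√f = -1.8 log₁₀[4.45e-05+0.000367] = 6.094, so f = 0.02693.
ΔP = f(L/D_h)(ρV²/2) = 0.02693·15.6/0.4277·51.4 = 50.48 Pa.
ΔP = 0.0505 kPa.

ΔP ≈ 0.0505 kPa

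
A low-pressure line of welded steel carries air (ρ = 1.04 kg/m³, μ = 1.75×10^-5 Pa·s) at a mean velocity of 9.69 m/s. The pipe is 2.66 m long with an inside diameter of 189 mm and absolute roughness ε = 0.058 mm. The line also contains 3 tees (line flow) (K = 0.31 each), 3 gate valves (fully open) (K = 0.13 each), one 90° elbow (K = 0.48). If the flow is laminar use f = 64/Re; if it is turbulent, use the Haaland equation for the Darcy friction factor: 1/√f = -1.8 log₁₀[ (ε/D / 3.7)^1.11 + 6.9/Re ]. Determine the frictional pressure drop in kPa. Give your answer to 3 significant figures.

Reynolds number Re = ρVD/μ = 1.04 · 9.69 · 0.189 / 1.75e-05 = 1.088e+05.
Re > 4000 → turbulent. Relative roughness ε/D = 5.8e-05/0.189 = 0.000307. Haaland: 1/√f = -1.8 log₁₀[(0.000307/3.7)^1.11 + 6.9/1.088e+05] = -1.8 log₁₀[2.95e-05 + 6.34e-05] = 7.258, so f = 0.01899.
Total minor-loss coefficient ΣK = 3·0.31 + 3·0.13 + 1·0.48 = 1.8.
ΔP = [f·L/D + ΣK]·(ρV²/2) = [0.01899·2.66/0.189 + 1.8]·(1.04·9.69²/2) = [0.2672 + 1.8]·48.83 = 100.9 Pa.
ΔP = 100.9 Pa = 0.101 kPa.

ΔP ≈ 0.101 kPa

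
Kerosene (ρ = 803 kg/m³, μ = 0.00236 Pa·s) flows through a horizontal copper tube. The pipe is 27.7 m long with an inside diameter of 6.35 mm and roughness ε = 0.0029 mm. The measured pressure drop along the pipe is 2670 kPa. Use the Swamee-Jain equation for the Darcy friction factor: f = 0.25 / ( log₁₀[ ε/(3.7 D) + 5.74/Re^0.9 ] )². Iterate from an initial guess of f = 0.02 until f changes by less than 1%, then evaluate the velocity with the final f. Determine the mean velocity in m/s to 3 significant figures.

V ≈ 7.33 m/s

Rearranging Darcy-Weisbach: V = √(2·ΔP·D/(f·L·ρ)). With ε/D = 2.9e-06/0.00635 = 0.000457, iterate starting from f = 0.02:
  f = 0.02 → V = √(2·2.67e+06·0.00635/(0.02·27.7·803)) = 8.731 m/s; Re = ρVD/μ = 1.886e+04; f → 0.02727
  f = 0.02727 → V = 7.477 m/s; Re = 1.615e+04; f → 0.02825
  f = 0.02825 → V = 7.346 m/s; Re = 1.587e+04; f → 0.02837
Converged (Δf/f < 1%). With the final f = 0.02837: V = √(2·2.67e+06·0.00635/(0.02837·27.7·803)) = 7.331 m/s.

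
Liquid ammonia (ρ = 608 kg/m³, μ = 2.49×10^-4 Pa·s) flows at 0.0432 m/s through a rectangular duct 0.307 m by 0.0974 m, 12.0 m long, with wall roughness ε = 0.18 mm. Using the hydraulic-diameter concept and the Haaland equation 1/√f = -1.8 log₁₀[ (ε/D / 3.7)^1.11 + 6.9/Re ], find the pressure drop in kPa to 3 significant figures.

ΔP ≈ 0.00136 kPa

Hydraulic diameter D_h = 4A/P = 4·(0.307·0.0974)/(2·(0.307+0.0974)) = 0.1196/0.8088 = 0.1479 m.
Re = ρVD_h/μ = 608·0.0432·0.1479/0.000249 = 1.56e+04.
ε/D_h = 0.00018/0.1479 = 0.00122; Haaland gives 1/√f = -1.8 log₁₀[0.000136+0.000442] = 5.828, so f = 0.02944.
ΔP = f(L/D_h)(ρV²/2) = 0.02944·12/0.1479·0.5673 = 1.355 Pa.
ΔP = 0.00136 kPa.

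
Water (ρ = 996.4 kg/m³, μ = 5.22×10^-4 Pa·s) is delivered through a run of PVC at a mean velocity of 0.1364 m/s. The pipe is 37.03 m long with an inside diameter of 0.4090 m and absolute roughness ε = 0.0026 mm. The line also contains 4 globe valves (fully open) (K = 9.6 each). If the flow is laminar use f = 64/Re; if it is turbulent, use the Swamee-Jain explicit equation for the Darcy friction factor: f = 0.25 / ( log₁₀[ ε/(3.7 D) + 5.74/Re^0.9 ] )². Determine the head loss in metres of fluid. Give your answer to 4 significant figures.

h_f ≈ 0.03793 m

Reynolds number Re = ρVD/μ = 996.4 · 0.1364 · 0.409 / 0.000522 = 1.065e+05.
Re > 4000 → turbulent. Relative roughness ε/D = 2.6e-06/0.409 = 6.36e-06. Swamee-Jain: f = 0.25/(log₁₀[6.36e-06/3.7 + 5.74/1.065e+05^0.9])² = 0.25/(log₁₀[1.72e-06 + 0.000172])² = 0.25/(-3.761)² = 0.01767.
Total minor-loss coefficient ΣK = 4·9.6 = 38.4.
ΔP = [f·L/D + ΣK]·(ρV²/2) = [0.01767·37.03/0.409 + 38.4]·(996.4·0.1364²/2) = [1.6 + 38.4]·9.269 = 370.8 Pa.
Head loss h_f = ΔP/(ρg) = 370.8/(996.4·9.81) = 0.03793 m.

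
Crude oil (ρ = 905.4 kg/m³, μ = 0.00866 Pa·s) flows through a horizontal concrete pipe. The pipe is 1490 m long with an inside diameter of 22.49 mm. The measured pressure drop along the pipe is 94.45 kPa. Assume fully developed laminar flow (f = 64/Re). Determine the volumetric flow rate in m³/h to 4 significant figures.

For laminar flow, f = 64/Re with Re = ρVD/μ, so Darcy-Weisbach reduces to ΔP = 32μLV/D². Solving for V: V = ΔP·D²/(32μL) = 9.445e+04·(0.02249)²/(32·0.00866·1490) = 0.1157 m/s.
Check: Re = ρVD/μ = 905.4·0.1157·0.02249/0.00866 = 272 < 2300, so the laminar assumption holds.
Q = V·A = 0.1157·(π/4·0.02249²) = 4.596e-05 m³/s = 0.1655 m³/h.

Q ≈ 0.1655 m³/h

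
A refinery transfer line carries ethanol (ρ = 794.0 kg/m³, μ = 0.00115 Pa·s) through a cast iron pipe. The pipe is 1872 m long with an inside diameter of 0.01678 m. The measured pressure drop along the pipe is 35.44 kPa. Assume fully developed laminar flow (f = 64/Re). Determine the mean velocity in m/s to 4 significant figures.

V ≈ 0.1449 m/s

For laminar flow, f = 64/Re with Re = ρVD/μ, so Darcy-Weisbach reduces to ΔP = 32μLV/D². Solving for V: V = ΔP·D²/(32μL) = 3.544e+04·(0.01678)²/(32·0.00115·1872) = 0.1449 m/s.
Check: Re = ρVD/μ = 794·0.1449·0.01678/0.00115 = 1678 < 2300, so the laminar assumption holds.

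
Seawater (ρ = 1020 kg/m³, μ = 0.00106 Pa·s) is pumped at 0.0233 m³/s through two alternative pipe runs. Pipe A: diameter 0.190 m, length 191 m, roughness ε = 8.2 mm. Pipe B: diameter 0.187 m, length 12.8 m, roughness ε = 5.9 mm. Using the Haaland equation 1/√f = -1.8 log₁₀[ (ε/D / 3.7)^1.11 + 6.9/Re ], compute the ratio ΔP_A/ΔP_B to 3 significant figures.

Pipe A: V = Q/A = 0.0233/0.02835 = 0.8218 m/s; Re = 1.502e+05; ε/D = 0.0432; Haaland → f = 0.06721; ΔP_A = f(L/D)(ρV²/2) = 2.327e+04 Pa.
Pipe B: V = Q/A = 0.0233/0.02746 = 0.8484 m/s; Re = 1.527e+05; ε/D = 0.0316; Haaland → f = 0.0587; ΔP_B = f(L/D)(ρV²/2) = 1475 Pa.
ΔP_A/ΔP_B = 2.327e+04/1475 = 15.8.

ΔP_A/ΔP_B ≈ 15.8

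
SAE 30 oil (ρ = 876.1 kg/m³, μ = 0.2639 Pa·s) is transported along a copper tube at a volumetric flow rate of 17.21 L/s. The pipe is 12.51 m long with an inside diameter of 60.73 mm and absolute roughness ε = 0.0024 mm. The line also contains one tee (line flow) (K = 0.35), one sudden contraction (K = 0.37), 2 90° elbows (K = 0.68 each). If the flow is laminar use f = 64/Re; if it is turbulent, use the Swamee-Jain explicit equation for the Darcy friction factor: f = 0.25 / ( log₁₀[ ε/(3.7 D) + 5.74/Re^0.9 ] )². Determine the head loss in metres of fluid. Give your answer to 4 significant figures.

h_f ≈ 23.54 m

Q = 17.21 L/s = 17.21/1000 = 0.01721 m³/s.
Cross-sectional area A = πD²/4 = π(0.06073)²/4 = 0.002897 m²; mean velocity V = Q/A = 0.01721/0.002897 = 5.941 m/s.
Reynolds number Re = ρVD/μ = 876.1 · 5.941 · 0.06073 / 0.264 = 1198.
Re < 2300 → laminar flow, so f = 64/Re = 64/1198 = 0.05343 (the turbulent correlation is not needed).
Total minor-loss coefficient ΣK = 1·0.35 + 1·0.37 + 2·0.68 = 2.08.
ΔP = [f·L/D + ΣK]·(ρV²/2) = [0.05343·12.51/0.06073 + 2.08]·(876.1·5.941²/2) = [11.01 + 2.08]·1.546e+04 = 2.023e+05 Pa.
Head loss h_f = ΔP/(ρg) = 2.023e+05/(876.1·9.81) = 23.54 m.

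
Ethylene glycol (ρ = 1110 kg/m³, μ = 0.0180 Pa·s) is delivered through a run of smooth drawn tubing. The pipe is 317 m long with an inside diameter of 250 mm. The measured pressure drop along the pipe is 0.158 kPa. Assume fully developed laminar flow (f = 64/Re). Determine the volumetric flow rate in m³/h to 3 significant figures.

For laminar flow, f = 64/Re with Re = ρVD/μ, so Darcy-Weisbach reduces to ΔP = 32μLV/D². Solving for V: V = ΔP·D²/(32μL) = 158·(0.25)²/(32·0.018·317) = 0.05408 m/s.
Check: Re = ρVD/μ = 1110·0.05408·0.25/0.018 = 833.8 < 2300, so the laminar assumption holds.
Q = V·A = 0.05408·(π/4·0.25²) = 0.002655 m³/s = 9.56 m³/h.

Q ≈ 9.56 m³/h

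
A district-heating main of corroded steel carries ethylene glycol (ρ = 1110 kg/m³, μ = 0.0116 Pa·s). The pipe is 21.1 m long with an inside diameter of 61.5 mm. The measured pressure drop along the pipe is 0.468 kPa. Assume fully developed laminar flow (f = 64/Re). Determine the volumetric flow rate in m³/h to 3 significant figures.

For laminar flow, f = 64/Re with Re = ρVD/μ, so Darcy-Weisbach reduces to ΔP = 32μLV/D². Solving for V: V = ΔP·D²/(32μL) = 468·(0.0615)²/(32·0.0116·21.1) = 0.226 m/s.
Check: Re = ρVD/μ = 1110·0.226·0.0615/0.0116 = 1330 < 2300, so the laminar assumption holds.
Q = V·A = 0.226·(π/4·0.0615²) = 0.0006713 m³/s = 2.42 m³/h.

Q ≈ 2.42 m³/h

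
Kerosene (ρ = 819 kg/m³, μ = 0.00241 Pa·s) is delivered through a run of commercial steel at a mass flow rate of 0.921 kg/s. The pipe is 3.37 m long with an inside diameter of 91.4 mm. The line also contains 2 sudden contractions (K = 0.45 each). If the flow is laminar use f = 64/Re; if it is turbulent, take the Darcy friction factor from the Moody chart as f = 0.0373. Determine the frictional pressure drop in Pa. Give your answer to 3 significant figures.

ΔP ≈ 27.4 Pa

A = πD²/4 = π(0.0914)²/4 = 0.006561 m²; mean velocity V = ṁ/(ρA) = 0.921/(819 · 0.006561) = 0.1714 m/s.
Reynolds number Re = ρVD/μ = 819 · 0.1714 · 0.0914 / 0.00241 = 5324.
Re > 4000 → turbulent; use the Moody-chart value f = 0.0373.
Total minor-loss coefficient ΣK = 2·0.45 = 0.9.
ΔP = [f·L/D + ΣK]·(ρV²/2) = [0.0373·3.37/0.0914 + 0.9]·(819·0.1714²/2) = [1.375 + 0.9]·12.03 = 27.37 Pa.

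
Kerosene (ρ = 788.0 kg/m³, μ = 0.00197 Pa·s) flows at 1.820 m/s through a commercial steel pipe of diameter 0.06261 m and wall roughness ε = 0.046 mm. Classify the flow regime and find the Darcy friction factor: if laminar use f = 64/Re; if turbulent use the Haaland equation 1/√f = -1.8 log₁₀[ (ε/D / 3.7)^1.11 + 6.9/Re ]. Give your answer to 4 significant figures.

f ≈ 0.02330

Re = ρVD/μ = 788·1.82·0.06261/0.00197 = 4.558e+04.
Re > 4000 → turbulent. ε/D = 4.6e-05/0.06261 = 0.000735; Haaland: 1/√f = -1.8 log₁₀[7.77e-05 + 0.000151] = 6.552, so f = 0.0233.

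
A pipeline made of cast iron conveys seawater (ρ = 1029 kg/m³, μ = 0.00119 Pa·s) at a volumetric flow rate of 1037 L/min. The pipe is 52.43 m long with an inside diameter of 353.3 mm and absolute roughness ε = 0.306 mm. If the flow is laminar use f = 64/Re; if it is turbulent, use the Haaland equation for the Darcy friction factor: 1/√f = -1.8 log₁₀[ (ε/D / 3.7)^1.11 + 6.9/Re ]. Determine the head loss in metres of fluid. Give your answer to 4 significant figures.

Q = 1037 L/min = 1037/60000 = 0.01728 m³/s.
Cross-sectional area A = πD²/4 = π(0.3533)²/4 = 0.09803 m²; mean velocity V = Q/A = 0.01728/0.09803 = 0.1763 m/s.
Reynolds number Re = ρVD/μ = 1029 · 0.1763 · 0.3533 / 0.00119 = 5.386e+04.
Re > 4000 → turbulent. Relative roughness ε/D = 0.000306/0.3533 = 0.000866. Haaland: 1/√f = -1.8 log₁₀[(0.000866/3.7)^1.11 + 6.9/5.386e+04] = -1.8 log₁₀[9.33e-05 + 0.000128] = 6.579, so f = 0.02311.
Darcy-Weisbach: ΔP = f(L/D)(ρV²/2) = 0.02311·(52.43/0.3533)·(1029·0.1763²/2) = 0.02311·148.4·15.99 = 54.84 Pa.
Head loss h_f = ΔP/(ρg) = 54.84/(1029·9.81) = 0.005432 m.

h_f ≈ 0.005432 m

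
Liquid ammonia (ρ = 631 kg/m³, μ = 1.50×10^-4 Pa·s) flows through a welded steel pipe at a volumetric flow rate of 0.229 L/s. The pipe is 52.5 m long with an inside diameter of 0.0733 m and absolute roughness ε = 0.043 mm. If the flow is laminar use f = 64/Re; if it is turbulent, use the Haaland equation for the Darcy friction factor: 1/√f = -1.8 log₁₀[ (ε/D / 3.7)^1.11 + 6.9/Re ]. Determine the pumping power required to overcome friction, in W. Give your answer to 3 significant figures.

Q = 0.229 L/s = 0.229/1000 = 0.000229 m³/s.
Cross-sectional area A = πD²/4 = π(0.0733)²/4 = 0.00422 m²; mean velocity V = Q/A = 0.000229/0.00422 = 0.05427 m/s.
Reynolds number Re = ρVD/μ = 631 · 0.05427 · 0.0733 / 0.00015 = 1.673e+04.
Re > 4000 → turbulent. Relative roughness ε/D = 4.3e-05/0.0733 = 0.000587. Haaland: 1/√f = -1.8 log₁₀[(0.000587/3.7)^1.11 + 6.9/1.673e+04] = -1.8 log₁₀[6.06e-05 + 0.000412] = 5.985, so f = 0.02791.
Darcy-Weisbach: ΔP = f(L/D)(ρV²/2) = 0.02791·(52.5/0.0733)·(631·0.05427²/2) = 0.02791·716.2·0.9291 = 18.58 Pa.
Pumping power P = QΔP = 0.000229·18.58 = 0.004254 W = 0.00425 W.

P ≈ 0.00425 W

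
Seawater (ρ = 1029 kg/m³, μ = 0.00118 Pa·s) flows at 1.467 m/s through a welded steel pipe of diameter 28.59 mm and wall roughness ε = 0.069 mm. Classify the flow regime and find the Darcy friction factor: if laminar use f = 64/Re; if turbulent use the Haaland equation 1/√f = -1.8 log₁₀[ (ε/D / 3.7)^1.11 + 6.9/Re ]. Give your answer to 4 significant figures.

f ≈ 0.02802

Re = ρVD/μ = 1029·1.467·0.02859/0.00118 = 3.657e+04.
Re > 4000 → turbulent. ε/D = 6.9e-05/0.02859 = 0.00241; Haaland: 1/√f = -1.8 log₁₀[0.000291 + 0.000189] = 5.974, so f = 0.02802.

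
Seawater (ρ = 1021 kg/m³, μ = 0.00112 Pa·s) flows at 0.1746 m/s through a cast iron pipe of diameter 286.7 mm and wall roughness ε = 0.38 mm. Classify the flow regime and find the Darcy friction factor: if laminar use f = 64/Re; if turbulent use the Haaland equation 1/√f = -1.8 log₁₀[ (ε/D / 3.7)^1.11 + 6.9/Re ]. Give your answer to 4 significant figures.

f ≈ 0.02489

Re = ρVD/μ = 1021·0.1746·0.2867/0.00112 = 4.563e+04.
Re > 4000 → turbulent. ε/D = 0.00038/0.2867 = 0.00133; Haaland: 1/√f = -1.8 log₁₀[0.00015 + 0.000151] = 6.339, so f = 0.02489.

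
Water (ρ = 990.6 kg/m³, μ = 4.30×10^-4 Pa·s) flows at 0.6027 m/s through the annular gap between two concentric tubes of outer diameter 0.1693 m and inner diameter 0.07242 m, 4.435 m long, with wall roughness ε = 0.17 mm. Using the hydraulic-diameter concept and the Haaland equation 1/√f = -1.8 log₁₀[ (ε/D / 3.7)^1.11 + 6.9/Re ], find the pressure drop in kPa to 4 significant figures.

Hydraulic diameter D_h = 4A/P = D_o - D_i = 0.1693 - 0.07242 = 0.09688 m.
Re = ρVD_h/μ = 990.6·0.6027·0.09688/0.00043 = 1.345e+05.
ε/D_h = 0.00017/0.09688 = 0.00175; Haaland gives 1/√f = -1.8 log₁₀[0.000204+5.13e-05] = 6.466, so f = 0.02392.
ΔP = f(L/D_h)(ρV²/2) = 0.02392·4.435/0.09688·179.9 = 197 Pa.
ΔP = 0.1970 kPa.

ΔP ≈ 0.1970 kPa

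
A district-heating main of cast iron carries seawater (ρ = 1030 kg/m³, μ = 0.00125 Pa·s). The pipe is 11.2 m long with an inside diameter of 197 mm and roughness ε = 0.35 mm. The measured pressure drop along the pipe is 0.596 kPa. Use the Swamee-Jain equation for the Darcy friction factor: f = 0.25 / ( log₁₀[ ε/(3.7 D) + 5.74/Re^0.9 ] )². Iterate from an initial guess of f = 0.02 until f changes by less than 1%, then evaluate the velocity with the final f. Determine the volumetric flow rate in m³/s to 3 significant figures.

Q ≈ 0.0280 m³/s

Rearranging Darcy-Weisbach: V = √(2·ΔP·D/(f·L·ρ)). With ε/D = 0.00035/0.197 = 0.00178, iterate starting from f = 0.02:
  f = 0.02 → V = √(2·596·0.197/(0.02·11.2·1030)) = 1.009 m/s; Re = ρVD/μ = 1.638e+05; f → 0.02405
  f = 0.02405 → V = 0.92 m/s; Re = 1.493e+05; f → 0.02416
Converged (Δf/f < 1%). With the final f = 0.02416: V = √(2·596·0.197/(0.02416·11.2·1030)) = 0.918 m/s.
Q = V·A = 0.918·(π/4·0.197²) = 0.02798 m³/s = 0.0280 m³/s.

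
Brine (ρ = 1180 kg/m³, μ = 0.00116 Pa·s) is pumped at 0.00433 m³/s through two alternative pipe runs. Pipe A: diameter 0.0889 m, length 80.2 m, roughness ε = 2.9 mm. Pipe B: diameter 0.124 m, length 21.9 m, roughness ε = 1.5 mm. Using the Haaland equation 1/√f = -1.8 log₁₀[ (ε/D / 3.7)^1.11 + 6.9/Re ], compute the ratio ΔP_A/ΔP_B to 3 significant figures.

ΔP_A/ΔP_B ≈ 27.8

Pipe A: V = Q/A = 0.00433/0.006207 = 0.6976 m/s; Re = 6.308e+04; ε/D = 0.0326; Haaland → f = 0.0598; ΔP_A = f(L/D)(ρV²/2) = 1.549e+04 Pa.
Pipe B: V = Q/A = 0.00433/0.01208 = 0.3586 m/s; Re = 4.523e+04; ε/D = 0.0121; Haaland → f = 0.04164; ΔP_B = f(L/D)(ρV²/2) = 557.8 Pa.
ΔP_A/ΔP_B = 1.549e+04/557.8 = 27.8.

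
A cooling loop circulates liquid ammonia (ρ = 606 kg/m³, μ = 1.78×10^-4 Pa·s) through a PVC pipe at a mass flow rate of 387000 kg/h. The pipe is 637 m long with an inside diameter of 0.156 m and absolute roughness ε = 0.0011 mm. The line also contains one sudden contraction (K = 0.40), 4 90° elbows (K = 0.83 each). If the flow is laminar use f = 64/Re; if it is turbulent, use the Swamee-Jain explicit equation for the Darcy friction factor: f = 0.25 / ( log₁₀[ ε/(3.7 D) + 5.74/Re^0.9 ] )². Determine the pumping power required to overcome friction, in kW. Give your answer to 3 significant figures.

ṁ = 387000 kg/h = 387000/3600 = 107.5 kg/s.
A = πD²/4 = π(0.156)²/4 = 0.01911 m²; mean velocity V = ṁ/(ρA) = 107.5/(606 · 0.01911) = 9.281 m/s.
Reynolds number Re = ρVD/μ = 606 · 9.281 · 0.156 / 0.000178 = 4.929e+06.
Re > 4000 → turbulent. Relative roughness ε/D = 1.1e-06/0.156 = 7.05e-06. Swamee-Jain: f = 0.25/(log₁₀[7.05e-06/3.7 + 5.74/4.929e+06^0.9])² = 0.25/(log₁₀[1.91e-06 + 5.44e-06])² = 0.25/(-5.134)² = 0.009484.
Total minor-loss coefficient ΣK = 1·0.4 + 4·0.83 = 3.72.
ΔP = [f·L/D + ΣK]·(ρV²/2) = [0.009484·637/0.156 + 3.72]·(606·9.281²/2) = [38.73 + 3.72]·2.61e+04 = 1.108e+06 Pa.
Q = ṁ/ρ = 107.5/606 = 0.1774 m³/s.
Pumping power P = QΔP = 0.1774·1.108e+06 = 196500 W = 197 kW.

P ≈ 197 kW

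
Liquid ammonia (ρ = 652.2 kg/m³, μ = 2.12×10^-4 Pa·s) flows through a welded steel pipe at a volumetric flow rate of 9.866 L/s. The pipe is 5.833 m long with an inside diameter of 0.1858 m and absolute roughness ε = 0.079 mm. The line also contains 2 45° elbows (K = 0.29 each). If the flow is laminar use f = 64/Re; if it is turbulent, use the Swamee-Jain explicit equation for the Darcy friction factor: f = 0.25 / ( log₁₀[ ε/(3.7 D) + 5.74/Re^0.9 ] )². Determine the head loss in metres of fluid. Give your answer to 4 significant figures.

h_f ≈ 0.007825 m

Q = 9.866 L/s = 9.866/1000 = 0.009866 m³/s.
Cross-sectional area A = πD²/4 = π(0.1858)²/4 = 0.02711 m²; mean velocity V = Q/A = 0.009866/0.02711 = 0.3639 m/s.
Reynolds number Re = ρVD/μ = 652.2 · 0.3639 · 0.1858 / 0.000212 = 2.08e+05.
Re > 4000 → turbulent. Relative roughness ε/D = 7.9e-05/0.1858 = 0.000425. Swamee-Jain: f = 0.25/(log₁₀[0.000425/3.7 + 5.74/2.08e+05^0.9])² = 0.25/(log₁₀[0.000115 + 9.39e-05])² = 0.25/(-3.68)² = 0.01846.
Total minor-loss coefficient ΣK = 2·0.29 = 0.58.
ΔP = [f·L/D + ΣK]·(ρV²/2) = [0.01846·5.833/0.1858 + 0.58]·(652.2·0.3639²/2) = [0.5795 + 0.58]·43.18 = 50.06 Pa.
Head loss h_f = ΔP/(ρg) = 50.06/(652.2·9.81) = 0.007825 m.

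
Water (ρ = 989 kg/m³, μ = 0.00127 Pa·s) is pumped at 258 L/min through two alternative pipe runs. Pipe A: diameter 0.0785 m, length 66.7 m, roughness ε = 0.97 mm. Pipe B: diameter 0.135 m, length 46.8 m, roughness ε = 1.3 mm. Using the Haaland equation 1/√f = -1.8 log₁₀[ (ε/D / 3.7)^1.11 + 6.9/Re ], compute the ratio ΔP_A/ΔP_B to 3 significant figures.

ΔP_A/ΔP_B ≈ 22.8

Pipe A: V = Q/A = 0.0043/0.00484 = 0.8885 m/s; Re = 5.431e+04; ε/D = 0.0124; Haaland → f = 0.04175; ΔP_A = f(L/D)(ρV²/2) = 1.385e+04 Pa.
Pipe B: V = Q/A = 0.0043/0.01431 = 0.3004 m/s; Re = 3.158e+04; ε/D = 0.00963; Haaland → f = 0.03926; ΔP_B = f(L/D)(ρV²/2) = 607.4 Pa.
ΔP_A/ΔP_B = 1.385e+04/607.4 = 22.8.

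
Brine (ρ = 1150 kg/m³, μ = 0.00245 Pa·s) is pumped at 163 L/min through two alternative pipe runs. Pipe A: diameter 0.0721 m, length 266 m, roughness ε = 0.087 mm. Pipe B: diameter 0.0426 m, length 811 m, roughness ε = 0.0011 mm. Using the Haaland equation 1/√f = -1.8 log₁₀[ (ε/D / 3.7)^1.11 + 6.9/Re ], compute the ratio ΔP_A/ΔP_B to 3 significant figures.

ΔP_A/ΔP_B ≈ 0.0293

Pipe A: V = Q/A = 0.002717/0.004083 = 0.6654 m/s; Re = 2.252e+04; ε/D = 0.00121; Haaland → f = 0.02742; ΔP_A = f(L/D)(ρV²/2) = 2.575e+04 Pa.
Pipe B: V = Q/A = 0.002717/0.001425 = 1.906 m/s; Re = 3.811e+04; ε/D = 2.58e-05; Haaland → f = 0.02209; ΔP_B = f(L/D)(ρV²/2) = 8.786e+05 Pa.
ΔP_A/ΔP_B = 2.575e+04/8.786e+05 = 0.0293.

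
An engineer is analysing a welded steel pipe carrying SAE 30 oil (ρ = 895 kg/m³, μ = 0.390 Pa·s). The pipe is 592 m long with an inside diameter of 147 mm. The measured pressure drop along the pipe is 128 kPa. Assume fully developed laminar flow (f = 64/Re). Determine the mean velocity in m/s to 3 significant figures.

For laminar flow, f = 64/Re with Re = ρVD/μ, so Darcy-Weisbach reduces to ΔP = 32μLV/D². Solving for V: V = ΔP·D²/(32μL) = 1.28e+05·(0.147)²/(32·0.39·592) = 0.3744 m/s.
Check: Re = ρVD/μ = 895·0.3744·0.147/0.39 = 126.3 < 2300, so the laminar assumption holds.

V ≈ 0.374 m/s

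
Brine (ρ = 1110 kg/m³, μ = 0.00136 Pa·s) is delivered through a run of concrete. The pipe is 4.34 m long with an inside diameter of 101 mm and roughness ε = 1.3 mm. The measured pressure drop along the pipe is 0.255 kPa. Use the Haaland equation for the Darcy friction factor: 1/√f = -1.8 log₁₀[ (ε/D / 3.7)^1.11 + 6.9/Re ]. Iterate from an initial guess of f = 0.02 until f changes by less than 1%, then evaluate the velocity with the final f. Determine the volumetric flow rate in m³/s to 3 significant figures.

Rearranging Darcy-Weisbach: V = √(2·ΔP·D/(f·L·ρ)). With ε/D = 0.0013/0.101 = 0.0129, iterate starting from f = 0.02:
  f = 0.02 → V = √(2·255·0.101/(0.02·4.34·1110)) = 0.7312 m/s; Re = ρVD/μ = 6.027e+04; f → 0.04224
  f = 0.04224 → V = 0.5031 m/s; Re = 4.148e+04; f → 0.04259
Converged (Δf/f < 1%). With the final f = 0.04259: V = √(2·255·0.101/(0.04259·4.34·1110)) = 0.501 m/s.
Q = V·A = 0.501·(π/4·0.101²) = 0.004014 m³/s = 0.00401 m³/s.

Q ≈ 0.00401 m³/s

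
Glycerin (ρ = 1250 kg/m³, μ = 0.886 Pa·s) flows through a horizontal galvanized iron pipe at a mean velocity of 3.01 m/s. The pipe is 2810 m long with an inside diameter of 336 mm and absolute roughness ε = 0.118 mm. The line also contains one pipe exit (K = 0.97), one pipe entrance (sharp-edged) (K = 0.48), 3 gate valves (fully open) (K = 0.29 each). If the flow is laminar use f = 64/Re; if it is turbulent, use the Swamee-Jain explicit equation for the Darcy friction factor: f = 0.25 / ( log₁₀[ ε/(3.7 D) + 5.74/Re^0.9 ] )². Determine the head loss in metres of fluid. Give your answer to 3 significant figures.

h_f ≈ 174 m

Reynolds number Re = ρVD/μ = 1250 · 3.01 · 0.336 / 0.886 = 1427.
Re < 2300 → laminar flow, so f = 64/Re = 64/1427 = 0.04485 (the turbulent correlation is not needed).
Total minor-loss coefficient ΣK = 1·0.97 + 1·0.48 + 3·0.29 = 2.32.
ΔP = [f·L/D + ΣK]·(ρV²/2) = [0.04485·2810/0.336 + 2.32]·(1250·3.01²/2) = [375.1 + 2.32]·5663 = 2.137e+06 Pa.
Head loss h_f = ΔP/(ρg) = 2.137e+06/(1250·9.81) = 174 m.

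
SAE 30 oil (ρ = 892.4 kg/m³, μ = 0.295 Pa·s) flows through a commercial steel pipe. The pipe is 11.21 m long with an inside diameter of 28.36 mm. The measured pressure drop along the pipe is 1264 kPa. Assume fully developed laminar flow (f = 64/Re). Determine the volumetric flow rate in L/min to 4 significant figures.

For laminar flow, f = 64/Re with Re = ρVD/μ, so Darcy-Weisbach reduces to ΔP = 32μLV/D². Solving for V: V = ΔP·D²/(32μL) = 1.264e+06·(0.02836)²/(32·0.295·11.21) = 9.607 m/s.
Check: Re = ρVD/μ = 892.4·9.607·0.02836/0.295 = 824.2 < 2300, so the laminar assumption holds.
Q = V·A = 9.607·(π/4·0.02836²) = 0.006069 m³/s = 364.1 L/min.

Q ≈ 364.1 L/min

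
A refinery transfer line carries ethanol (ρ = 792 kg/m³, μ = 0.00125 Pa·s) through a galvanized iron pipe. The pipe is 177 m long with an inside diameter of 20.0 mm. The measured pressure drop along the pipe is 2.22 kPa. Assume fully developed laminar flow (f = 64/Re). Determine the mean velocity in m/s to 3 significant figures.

For laminar flow, f = 64/Re with Re = ρVD/μ, so Darcy-Weisbach reduces to ΔP = 32μLV/D². Solving for V: V = ΔP·D²/(32μL) = 2220·(0.02)²/(32·0.00125·177) = 0.1254 m/s.
Check: Re = ρVD/μ = 792·0.1254·0.02/0.00125 = 1589 < 2300, so the laminar assumption holds.

V ≈ 0.125 m/s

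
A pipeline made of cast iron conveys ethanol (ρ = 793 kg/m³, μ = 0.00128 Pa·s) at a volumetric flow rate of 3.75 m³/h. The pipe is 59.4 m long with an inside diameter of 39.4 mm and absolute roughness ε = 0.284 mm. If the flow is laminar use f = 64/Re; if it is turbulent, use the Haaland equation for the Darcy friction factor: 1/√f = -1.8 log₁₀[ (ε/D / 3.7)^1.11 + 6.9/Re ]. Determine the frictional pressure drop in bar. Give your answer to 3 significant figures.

ΔP ≈ 0.162 bar

Q = 3.75 m³/h = 3.75/3600 = 0.001042 m³/s.
Cross-sectional area A = πD²/4 = π(0.0394)²/4 = 0.001219 m²; mean velocity V = Q/A = 0.001042/0.001219 = 0.8544 m/s.
Reynolds number Re = ρVD/μ = 793 · 0.8544 · 0.0394 / 0.00128 = 2.085e+04.
Re > 4000 → turbulent. Relative roughness ε/D = 0.000284/0.0394 = 0.00721. Haaland: 1/√f = -1.8 log₁₀[(0.00721/3.7)^1.11 + 6.9/2.085e+04] = -1.8 log₁₀[0.000981 + 0.000331] = 5.188, so f = 0.03715.
Darcy-Weisbach: ΔP = f(L/D)(ρV²/2) = 0.03715·(59.4/0.0394)·(793·0.8544²/2) = 0.03715·1508·289.4 = 1.621e+04 Pa.
ΔP = 1.621e+04 Pa = 0.162 bar.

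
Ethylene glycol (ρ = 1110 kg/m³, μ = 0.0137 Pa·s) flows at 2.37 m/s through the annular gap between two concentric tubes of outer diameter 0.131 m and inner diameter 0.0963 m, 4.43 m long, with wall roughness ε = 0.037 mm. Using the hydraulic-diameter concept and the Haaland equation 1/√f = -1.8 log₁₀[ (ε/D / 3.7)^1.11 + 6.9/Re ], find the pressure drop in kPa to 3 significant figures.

Hydraulic diameter D_h = 4A/P = D_o - D_i = 0.131 - 0.0963 = 0.0347 m.
Re = ρVD_h/μ = 1110·2.37·0.0347/0.0137 = 6663.
ε/D_h = 3.7e-05/0.0347 = 0.00107; Haaland gives 1/√f = -1.8 log₁₀[0.000118+0.00104] = 5.289, so f = 0.03575.
ΔP = f(L/D_h)(ρV²/2) = 0.03575·4.43/0.0347·3117 = 1.423e+04 Pa.
ΔP = 14.2 kPa.

ΔP ≈ 14.2 kPa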